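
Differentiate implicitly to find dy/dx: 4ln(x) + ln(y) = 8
Differentiate the relation implicitly: treat y = y(x) and apply the chain rule, so every y-derivative picks up a y' = dy/dx factor.

With everything moved to the left-hand side, differentiate term by term:
  d/dx[4ln(x)] = 4/x
  d/dx[ln(y)] = y'/y
  d/dx[-8] = 0

Separating the contributions that come from x directly and those that come through y:
  without y':      4/x
  multiplying y':  1/y

so (4/x) + (1/y)·y' = 0, and therefore
  dy/dx = -(4/x)/(1/y) = -4y/x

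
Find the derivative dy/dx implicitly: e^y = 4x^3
Apply d/dx to both sides, remembering that y depends on x. Each occurrence of y therefore brings in a y' = dy/dx via the chain rule.

With F(x, y) equal to the left-hand side minus the right, differentiate F term by term:
  d/dx[-4x^3] = -12x^2
  d/dx[e^(y)] = y'·e^(y)
Adding these up, d/dx[F] = 0 becomes
  (-12x^2) + (e^(y))·y' = 0,
so isolating y',
  dy/dx = -(-12x^2)/(e^(y)) = 12x^2e^(-y)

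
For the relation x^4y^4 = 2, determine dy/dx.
Differentiate both sides with respect to x, treating y as y(x). By the chain rule, any term containing y contributes a factor of y' = dy/dx when we differentiate it.

Move every term to one side and write the relation as F(x, y) = 0. Term by term,
  d/dx[x^4y^4] = 4x^4y^3·y' + 4x^3y^4
  d/dx[-2] = 0

The pieces without y' make up ∂F/∂x and the coefficient of y' is ∂F/∂y:
  ∂F/∂x = 4x^3y^4,
  ∂F/∂y = 4x^4y^3.

Since d/dx[F] = ∂F/∂x + (∂F/∂y)·y' = 0, solve for y':
  (∂F/∂y)·y' = -∂F/∂x
  dy/dx = -(∂F/∂x)/(∂F/∂y) = -(4x^3y^4)/(4x^4y^3) = -y/x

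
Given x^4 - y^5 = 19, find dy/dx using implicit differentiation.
Differentiate the relation implicitly: treat y = y(x) and apply the chain rule, so every y-derivative picks up a y' = dy/dx factor.

With everything moved to the left-hand side, differentiate term by term:
  d/dx[x^4] = 4x^3
  d/dx[-y^5] = -5y^4·y'
  d/dx[-19] = 0

Separating the contributions that come from x directly and those that come through y:
  without y':      4x^3
  multiplying y':  -5y^4

so (4x^3) + (-5y^4)·y' = 0, and therefore
  dy/dx = -(4x^3)/(-5y^4) = 4x^3/(5y^4)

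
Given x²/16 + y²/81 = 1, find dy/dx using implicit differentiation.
Apply d/dx to both sides, remembering that y depends on x. Each occurrence of y therefore brings in a y' = dy/dx via the chain rule.

With F(x, y) equal to the left-hand side minus the right, differentiate F term by term:
  d/dx[x^2/16] = x/8
  d/dx[y^2/81] = 2y·y'/81
  d/dx[-1] = 0
Adding these up, d/dx[F] = 0 becomes
  (x/8) + (2y/81)·y' = 0,
so isolating y',
  dy/dx = -(x/8)/(2y/81) = -81x/(16y)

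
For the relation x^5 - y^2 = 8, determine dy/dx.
Apply d/dx to both sides, remembering that y depends on x. Each occurrence of y therefore brings in a y' = dy/dx via the chain rule.

With F(x, y) equal to the left-hand side minus the right, differentiate F term by term:
  d/dx[x^5] = 5x^4
  d/dx[-y^2] = -2y·y'
  d/dx[-8] = 0
Adding these up, d/dx[F] = 0 becomes
  (5x^4) + (-2y)·y' = 0,
so isolating y',
  dy/dx = -(5x^4)/(-2y) = 5x^4/(2y)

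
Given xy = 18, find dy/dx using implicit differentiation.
Differentiate the relation implicitly: treat y = y(x) and apply the chain rule, so every y-derivative picks up a y' = dy/dx factor.

With everything moved to the left-hand side, differentiate term by term:
  d/dx[xy] = x·y' + y
  d/dx[-18] = 0

Separating the contributions that come from x directly and those that come through y:
  without y':      y
  multiplying y':  x

so (y) + (x)·y' = 0, and therefore
  dy/dx = -(y)/(x) = -y/x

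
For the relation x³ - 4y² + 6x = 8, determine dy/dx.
Take d/dx of both sides. Since y is implicitly a function of x, the chain rule attaches a y' = dy/dx factor whenever we differentiate through y.

Set F(x, y) = (left side) − (right side), so the curve is F = 0. Differentiating each term of F:
  d/dx[x^3] = 3x^2
  d/dx[6x] = 6
  d/dx[-4y^2] = -8y·y'
  d/dx[-8] = 0

Collecting, the y'-free part is the partial derivative in x and the y' coefficient is the partial derivative in y:
  ∂F/∂x = 3x^2 + 6
  ∂F/∂y = -8y

so d/dx[F(x, y(x))] = ∂F/∂x + (∂F/∂y)·y' = 0. Rearranging,
  dy/dx = -(∂F/∂x)/(∂F/∂y) = -(3x^2 + 6)/(-8y) = 3(x^2 + 2)/(8y)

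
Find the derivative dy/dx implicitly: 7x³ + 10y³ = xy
Differentiate the relation implicitly: treat y = y(x) and apply the chain rule, so every y-derivative picks up a y' = dy/dx factor.

With everything moved to the left-hand side, differentiate term by term:
  d/dx[7x^3] = 21x^2
  d/dx[-xy] = -x·y' - y
  d/dx[10y^3] = 30y^2·y'

Separating the contributions that come from x directly and those that come through y:
  without y':      21x^2 - y
  multiplying y':  -x + 30y^2

so (21x^2 - y) + (-x + 30y^2)·y' = 0, and therefore
  dy/dx = -(21x^2 - y)/(-x + 30y^2) = (21x^2 - y)/(x - 30y^2)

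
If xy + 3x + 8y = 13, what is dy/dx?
Differentiate both sides with respect to x, treating y as y(x). By the chain rule, any term containing y contributes a factor of y' = dy/dx when we differentiate it.

Move every term to one side and write the relation as F(x, y) = 0. Term by term,
  d/dx[xy] = x·y' + y
  d/dx[3x] = 3
  d/dx[8y] = 8·y'
  d/dx[-13] = 0

The pieces without y' make up ∂F/∂x and the coefficient of y' is ∂F/∂y:
  ∂F/∂x = y + 3,
  ∂F/∂y = x + 8.

Since d/dx[F] = ∂F/∂x + (∂F/∂y)·y' = 0, solve for y':
  (∂F/∂y)·y' = -∂F/∂x
  dy/dx = -(∂F/∂x)/(∂F/∂y) = -(y + 3)/(x + 8) = (-y - 3)/(x + 8)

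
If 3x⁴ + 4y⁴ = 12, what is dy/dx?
Differentiate the relation implicitly: treat y = y(x) and apply the chain rule, so every y-derivative picks up a y' = dy/dx factor.

With everything moved to the left-hand side, differentiate term by term:
  d/dx[3x^4] = 12x^3
  d/dx[4y^4] = 16y^3·y'
  d/dx[-12] = 0

Separating the contributions that come from x directly and those that come through y:
  without y':      12x^3
  multiplying y':  16y^3

so (12x^3) + (16y^3)·y' = 0, and therefore
  dy/dx = -(12x^3)/(16y^3) = -3x^3/(4y^3)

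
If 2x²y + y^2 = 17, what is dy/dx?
Differentiate both sides with respect to x, treating y as y(x). By the chain rule, any term containing y contributes a factor of y' = dy/dx when we differentiate it.

Move every term to one side and write the relation as F(x, y) = 0. Term by term,
  d/dx[2x^2y] = 2x^2·y' + 4xy
  d/dx[y^2] = 2y·y'
  d/dx[-17] = 0

The pieces without y' make up ∂F/∂x and the coefficient of y' is ∂F/∂y:
  ∂F/∂x = 4xy,
  ∂F/∂y = 2x^2 + 2y.

Since d/dx[F] = ∂F/∂x + (∂F/∂y)·y' = 0, solve for y':
  (∂F/∂y)·y' = -∂F/∂x
  dy/dx = -(∂F/∂x)/(∂F/∂y) = -(4xy)/(2x^2 + 2y) = -2xy/(x^2 + y)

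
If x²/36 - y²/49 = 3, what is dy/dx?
Differentiate the relation implicitly: treat y = y(x) and apply the chain rule, so every y-derivative picks up a y' = dy/dx factor.

With everything moved to the left-hand side, differentiate term by term:
  d/dx[x^2/36] = x/18
  d/dx[-y^2/49] = -2y·y'/49
  d/dx[-3] = 0

Separating the contributions that come from x directly and those that come through y:
  without y':      x/18
  multiplying y':  -2y/49

so (x/18) + (-2y/49)·y' = 0, and therefore
  dy/dx = -(x/18)/(-2y/49) = 49x/(36y)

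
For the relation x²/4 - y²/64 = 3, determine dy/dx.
Take d/dx of both sides. Since y is implicitly a function of x, the chain rule attaches a y' = dy/dx factor whenever we differentiate through y.

Set F(x, y) = (left side) − (right side), so the curve is F = 0. Differentiating each term of F:
  d/dx[x^2/4] = x/2
  d/dx[-y^2/64] = -y·y'/32
  d/dx[-3] = 0

Collecting, the y'-free part is the partial derivative in x and the y' coefficient is the partial derivative in y:
  ∂F/∂x = x/2
  ∂F/∂y = -y/32

so d/dx[F(x, y(x))] = ∂F/∂x + (∂F/∂y)·y' = 0. Rearranging,
  dy/dx = -(∂F/∂x)/(∂F/∂y) = -(x/2)/(-y/32) = 16x/y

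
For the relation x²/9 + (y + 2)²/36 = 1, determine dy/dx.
Differentiate both sides with respect to x, treating y as y(x). By the chain rule, any term containing y contributes a factor of y' = dy/dx when we differentiate it.

Move every term to one side and write the relation as F(x, y) = 0. Term by term,
  d/dx[x^2/9] = 2x/9
  d/dx[(y + 2)^2/36] = y'(y + 2)/18
  d/dx[-1] = 0

The pieces without y' make up ∂F/∂x and the coefficient of y' is ∂F/∂y:
  ∂F/∂x = 2x/9,
  ∂F/∂y = y/18 + 1/9.

Since d/dx[F] = ∂F/∂x + (∂F/∂y)·y' = 0, solve for y':
  (∂F/∂y)·y' = -∂F/∂x
  dy/dx = -(∂F/∂x)/(∂F/∂y) = -(2x/9)/(y/18 + 1/9)
        = -(2x/9)/((y + 2)/18) = -4x/(y + 2)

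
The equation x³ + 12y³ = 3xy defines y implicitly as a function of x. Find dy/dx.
Differentiate the relation implicitly: treat y = y(x) and apply the chain rule, so every y-derivative picks up a y' = dy/dx factor.

With everything moved to the left-hand side, differentiate term by term:
  d/dx[x^3] = 3x^2
  d/dx[-3xy] = -3x·y' - 3y
  d/dx[12y^3] = 36y^2·y'

Separating the contributions that come from x directly and those that come through y:
  without y':      3x^2 - 3y
  multiplying y':  -3x + 36y^2

so (3x^2 - 3y) + (-3x + 36y^2)·y' = 0, and therefore
  dy/dx = -(3x^2 - 3y)/(-3x + 36y^2) = (x^2 - y)/(x - 12y^2)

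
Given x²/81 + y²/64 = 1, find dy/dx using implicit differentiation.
Take d/dx of both sides. Since y is implicitly a function of x, the chain rule attaches a y' = dy/dx factor whenever we differentiate through y.

Set F(x, y) = (left side) − (right side), so the curve is F = 0. Differentiating each term of F:
  d/dx[x^2/81] = 2x/81
  d/dx[y^2/64] = y·y'/32
  d/dx[-1] = 0

Collecting, the y'-free part is the partial derivative in x and the y' coefficient is the partial derivative in y:
  ∂F/∂x = 2x/81
  ∂F/∂y = y/32

so d/dx[F(x, y(x))] = ∂F/∂x + (∂F/∂y)·y' = 0. Rearranging,
  dy/dx = -(∂F/∂x)/(∂F/∂y) = -(2x/81)/(y/32) = -64x/(81y)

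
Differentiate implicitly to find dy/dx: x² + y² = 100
Apply d/dx to both sides, remembering that y depends on x. Each occurrence of y therefore brings in a y' = dy/dx via the chain rule.

With F(x, y) equal to the left-hand side minus the right, differentiate F term by term:
  d/dx[x^2] = 2x
  d/dx[y^2] = 2y·y'
  d/dx[-100] = 0
Adding these up, d/dx[F] = 0 becomes
  (2x) + (2y)·y' = 0,
so isolating y',
  dy/dx = -(2x)/(2y) = -x/y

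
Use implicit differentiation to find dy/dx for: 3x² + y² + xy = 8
Differentiate the relation implicitly: treat y = y(x) and apply the chain rule, so every y-derivative picks up a y' = dy/dx factor.

With everything moved to the left-hand side, differentiate term by term:
  d/dx[3x^2] = 6x
  d/dx[xy] = x·y' + y
  d/dx[y^2] = 2y·y'
  d/dx[-8] = 0

Separating the contributions that come from x directly and those that come through y:
  without y':      6x + y
  multiplying y':  x + 2y

so (6x + y) + (x + 2y)·y' = 0, and therefore
  dy/dx = -(6x + y)/(x + 2y) = (-6x - y)/(x + 2y)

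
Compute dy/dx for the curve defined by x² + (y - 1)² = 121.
Take d/dx of both sides. Since y is implicitly a function of x, the chain rule attaches a y' = dy/dx factor whenever we differentiate through y.

Set F(x, y) = (left side) − (right side), so the curve is F = 0. Differentiating each term of F:
  d/dx[x^2] = 2x
  d/dx[(y - 1)^2] = 2·y'(y - 1)
  d/dx[-121] = 0

Collecting, the y'-free part is the partial derivative in x and the y' coefficient is the partial derivative in y:
  ∂F/∂x = 2x
  ∂F/∂y = 2y - 2

so d/dx[F(x, y(x))] = ∂F/∂x + (∂F/∂y)·y' = 0. Rearranging,
  dy/dx = -(∂F/∂x)/(∂F/∂y) = -(2x)/(2y - 2) = -x/(y - 1)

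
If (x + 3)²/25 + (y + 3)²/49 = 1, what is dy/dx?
Take d/dx of both sides. Since y is implicitly a function of x, the chain rule attaches a y' = dy/dx factor whenever we differentiate through y.

Set F(x, y) = (left side) − (right side), so the curve is F = 0. Differentiating each term of F:
  d/dx[(x + 3)^2/25] = 2x/25 + 6/25
  d/dx[(y + 3)^2/49] = 2·y'(y + 3)/49
  d/dx[-1] = 0

Collecting, the y'-free part is the partial derivative in x and the y' coefficient is the partial derivative in y:
  ∂F/∂x = 2x/25 + 6/25
  ∂F/∂y = 2y/49 + 6/49

so d/dx[F(x, y(x))] = ∂F/∂x + (∂F/∂y)·y' = 0. Rearranging,
  dy/dx = -(∂F/∂x)/(∂F/∂y) = -(2x/25 + 6/25)/(2y/49 + 6/49)
        = -(2(x + 3)/25)/(2(y + 3)/49) = 49(-x - 3)/(25(y + 3))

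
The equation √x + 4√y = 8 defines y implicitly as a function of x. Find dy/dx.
Take d/dx of both sides. Since y is implicitly a function of x, the chain rule attaches a y' = dy/dx factor whenever we differentiate through y.

Set F(x, y) = (left side) − (right side), so the curve is F = 0. Differentiating each term of F:
  d/dx[√(x)] = 1/(2√(x))
  d/dx[4√(y)] = 2·y'/√(y)
  d/dx[-8] = 0

Collecting, the y'-free part is the partial derivative in x and the y' coefficient is the partial derivative in y:
  ∂F/∂x = 1/(2√(x))
  ∂F/∂y = 2/√(y)

so d/dx[F(x, y(x))] = ∂F/∂x + (∂F/∂y)·y' = 0. Rearranging,
  dy/dx = -(∂F/∂x)/(∂F/∂y) = -(1/(2√(x)))/(2/√(y)) = -√(y)/(4√(x))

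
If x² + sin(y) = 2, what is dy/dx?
Take d/dx of both sides. Since y is implicitly a function of x, the chain rule attaches a y' = dy/dx factor whenever we differentiate through y.

Set F(x, y) = (left side) − (right side), so the curve is F = 0. Differentiating each term of F:
  d/dx[x^2] = 2x
  d/dx[sin(y)] = y'·cos(y)
  d/dx[-2] = 0

Collecting, the y'-free part is the partial derivative in x and the y' coefficient is the partial derivative in y:
  ∂F/∂x = 2x
  ∂F/∂y = cos(y)

so d/dx[F(x, y(x))] = ∂F/∂x + (∂F/∂y)·y' = 0. Rearranging,
  dy/dx = -(∂F/∂x)/(∂F/∂y) = -(2x)/(cos(y)) = -2x/cos(y)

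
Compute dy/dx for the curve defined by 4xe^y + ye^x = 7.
Take d/dx of both sides. Since y is implicitly a function of x, the chain rule attaches a y' = dy/dx factor whenever we differentiate through y.

Set F(x, y) = (left side) − (right side), so the curve is F = 0. Differentiating each term of F:
  d/dx[4x·e^(y)] = 4x·y'·e^(y) + 4e^(y)
  d/dx[y·e^(x)] = y·e^(x) + y'·e^(x)
  d/dx[-7] = 0

Collecting, the y'-free part is the partial derivative in x and the y' coefficient is the partial derivative in y:
  ∂F/∂x = y·e^(x) + 4e^(y)
  ∂F/∂y = 4x·e^(y) + e^(x)

so d/dx[F(x, y(x))] = ∂F/∂x + (∂F/∂y)·y' = 0. Rearranging,
  dy/dx = -(∂F/∂x)/(∂F/∂y) = -(y·e^(x) + 4e^(y))/(4x·e^(y) + e^(x)) = (-y·e^(x) - 4e^(y))/(4x·e^(y) + e^(x))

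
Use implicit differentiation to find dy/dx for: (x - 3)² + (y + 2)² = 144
Take d/dx of both sides. Since y is implicitly a function of x, the chain rule attaches a y' = dy/dx factor whenever we differentiate through y.

Set F(x, y) = (left side) − (right side), so the curve is F = 0. Differentiating each term of F:
  d/dx[(x - 3)^2] = 2x - 6
  d/dx[(y + 2)^2] = 2·y'(y + 2)
  d/dx[-144] = 0

Collecting, the y'-free part is the partial derivative in x and the y' coefficient is the partial derivative in y:
  ∂F/∂x = 2x - 6
  ∂F/∂y = 2y + 4

so d/dx[F(x, y(x))] = ∂F/∂x + (∂F/∂y)·y' = 0. Rearranging,
  dy/dx = -(∂F/∂x)/(∂F/∂y) = -(2x - 6)/(2y + 4) = (3 - x)/(y + 2)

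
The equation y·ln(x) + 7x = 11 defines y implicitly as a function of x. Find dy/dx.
Apply d/dx to both sides, remembering that y depends on x. Each occurrence of y therefore brings in a y' = dy/dx via the chain rule.

With F(x, y) equal to the left-hand side minus the right, differentiate F term by term:
  d/dx[7x] = 7
  d/dx[y·ln(x)] = y'·ln(x) + y/x
  d/dx[-11] = 0
Adding these up, d/dx[F] = 0 becomes
  (7 + y/x) + (ln(x))·y' = 0,
so isolating y',
  dy/dx = -(7 + y/x)/(ln(x))
        = -((7x + y)/x)/(ln(x)) = (-7x - y)/(x·ln(x))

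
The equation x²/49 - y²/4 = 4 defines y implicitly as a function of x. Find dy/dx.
Differentiate the relation implicitly: treat y = y(x) and apply the chain rule, so every y-derivative picks up a y' = dy/dx factor.

With everything moved to the left-hand side, differentiate term by term:
  d/dx[x^2/49] = 2x/49
  d/dx[-y^2/4] = -y·y'/2
  d/dx[-4] = 0

Separating the contributions that come from x directly and those that come through y:
  without y':      2x/49
  multiplying y':  -y/2

so (2x/49) + (-y/2)·y' = 0, and therefore
  dy/dx = -(2x/49)/(-y/2) = 4x/(49y)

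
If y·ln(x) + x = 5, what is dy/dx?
Take d/dx of both sides. Since y is implicitly a function of x, the chain rule attaches a y' = dy/dx factor whenever we differentiate through y.

Set F(x, y) = (left side) − (right side), so the curve is F = 0. Differentiating each term of F:
  d/dx[x] = 1
  d/dx[y·ln(x)] = y'·ln(x) + y/x
  d/dx[-5] = 0

Collecting, the y'-free part is the partial derivative in x and the y' coefficient is the partial derivative in y:
  ∂F/∂x = 1 + y/x
  ∂F/∂y = ln(x)

so d/dx[F(x, y(x))] = ∂F/∂x + (∂F/∂y)·y' = 0. Rearranging,
  dy/dx = -(∂F/∂x)/(∂F/∂y) = -(1 + y/x)/(ln(x))
        = -((x + y)/x)/(ln(x)) = (-x - y)/(x·ln(x))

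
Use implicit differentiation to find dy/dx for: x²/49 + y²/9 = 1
Apply d/dx to both sides, remembering that y depends on x. Each occurrence of y therefore brings in a y' = dy/dx via the chain rule.

With F(x, y) equal to the left-hand side minus the right, differentiate F term by term:
  d/dx[x^2/49] = 2x/49
  d/dx[y^2/9] = 2y·y'/9
  d/dx[-1] = 0
Adding these up, d/dx[F] = 0 becomes
  (2x/49) + (2y/9)·y' = 0,
so isolating y',
  dy/dx = -(2x/49)/(2y/9) = -9x/(49y)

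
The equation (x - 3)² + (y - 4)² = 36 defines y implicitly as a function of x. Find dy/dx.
Differentiate both sides with respect to x, treating y as y(x). By the chain rule, any term containing y contributes a factor of y' = dy/dx when we differentiate it.

Move every term to one side and write the relation as F(x, y) = 0. Term by term,
  d/dx[(x - 3)^2] = 2x - 6
  d/dx[(y - 4)^2] = 2·y'(y - 4)
  d/dx[-36] = 0

The pieces without y' make up ∂F/∂x and the coefficient of y' is ∂F/∂y:
  ∂F/∂x = 2x - 6,
  ∂F/∂y = 2y - 8.

Since d/dx[F] = ∂F/∂x + (∂F/∂y)·y' = 0, solve for y':
  (∂F/∂y)·y' = -∂F/∂x
  dy/dx = -(∂F/∂x)/(∂F/∂y) = -(2x - 6)/(2y - 8) = (3 - x)/(y - 4)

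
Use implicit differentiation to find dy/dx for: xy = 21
Apply d/dx to both sides, remembering that y depends on x. Each occurrence of y therefore brings in a y' = dy/dx via the chain rule.

With F(x, y) equal to the left-hand side minus the right, differentiate F term by term:
  d/dx[xy] = x·y' + y
  d/dx[-21] = 0
Adding these up, d/dx[F] = 0 becomes
  (y) + (x)·y' = 0,
so isolating y',
  dy/dx = -(y)/(x) = -y/x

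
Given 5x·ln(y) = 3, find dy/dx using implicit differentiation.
Take d/dx of both sides. Since y is implicitly a function of x, the chain rule attaches a y' = dy/dx factor whenever we differentiate through y.

Set F(x, y) = (left side) − (right side), so the curve is F = 0. Differentiating each term of F:
  d/dx[5x·ln(y)] = 5x·y'/y + 5ln(y)
  d/dx[-3] = 0

Collecting, the y'-free part is the partial derivative in x and the y' coefficient is the partial derivative in y:
  ∂F/∂x = 5ln(y)
  ∂F/∂y = 5x/y

so d/dx[F(x, y(x))] = ∂F/∂x + (∂F/∂y)·y' = 0. Rearranging,
  dy/dx = -(∂F/∂x)/(∂F/∂y) = -(5ln(y))/(5x/y) = -y·ln(y)/x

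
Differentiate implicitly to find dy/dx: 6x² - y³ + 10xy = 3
Differentiate both sides with respect to x, treating y as y(x). By the chain rule, any term containing y contributes a factor of y' = dy/dx when we differentiate it.

Move every term to one side and write the relation as F(x, y) = 0. Term by term,
  d/dx[6x^2] = 12x
  d/dx[10xy] = 10x·y' + 10y
  d/dx[-y^3] = -3y^2·y'
  d/dx[-3] = 0

The pieces without y' make up ∂F/∂x and the coefficient of y' is ∂F/∂y:
  ∂F/∂x = 12x + 10y,
  ∂F/∂y = 10x - 3y^2.

Since d/dx[F] = ∂F/∂x + (∂F/∂y)·y' = 0, solve for y':
  (∂F/∂y)·y' = -∂F/∂x
  dy/dx = -(∂F/∂x)/(∂F/∂y) = -(12x + 10y)/(10x - 3y^2) = 2(-6x - 5y)/(10x - 3y^2)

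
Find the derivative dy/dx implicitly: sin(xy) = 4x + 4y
Apply d/dx to both sides, remembering that y depends on x. Each occurrence of y therefore brings in a y' = dy/dx via the chain rule.

With F(x, y) equal to the left-hand side minus the right, differentiate F term by term:
  d/dx[-4x] = -4
  d/dx[-4y] = -4·y'
  d/dx[sin(xy)] = (x·y' + y)·cos(xy)
Adding these up, d/dx[F] = 0 becomes
  (y·cos(xy) - 4) + (x·cos(xy) - 4)·y' = 0,
so isolating y',
  dy/dx = -(y·cos(xy) - 4)/(x·cos(xy) - 4) = (-y·cos(xy) + 4)/(x·cos(xy) - 4)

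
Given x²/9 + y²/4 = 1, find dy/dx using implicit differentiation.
Apply d/dx to both sides, remembering that y depends on x. Each occurrence of y therefore brings in a y' = dy/dx via the chain rule.

With F(x, y) equal to the left-hand side minus the right, differentiate F term by term:
  d/dx[x^2/9] = 2x/9
  d/dx[y^2/4] = y·y'/2
  d/dx[-1] = 0
Adding these up, d/dx[F] = 0 becomes
  (2x/9) + (y/2)·y' = 0,
so isolating y',
  dy/dx = -(2x/9)/(y/2) = -4x/(9y)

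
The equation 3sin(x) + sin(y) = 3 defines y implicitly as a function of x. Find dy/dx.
Apply d/dx to both sides, remembering that y depends on x. Each occurrence of y therefore brings in a y' = dy/dx via the chain rule.

With F(x, y) equal to the left-hand side minus the right, differentiate F term by term:
  d/dx[3sin(x)] = 3cos(x)
  d/dx[sin(y)] = y'·cos(y)
  d/dx[-3] = 0
Adding these up, d/dx[F] = 0 becomes
  (3cos(x)) + (cos(y))·y' = 0,
so isolating y',
  dy/dx = -(3cos(x))/(cos(y)) = -3cos(x)/cos(y)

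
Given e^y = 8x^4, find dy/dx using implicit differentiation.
Differentiate both sides with respect to x, treating y as y(x). By the chain rule, any term containing y contributes a factor of y' = dy/dx when we differentiate it.

Move every term to one side and write the relation as F(x, y) = 0. Term by term,
  d/dx[-8x^4] = -32x^3
  d/dx[e^(y)] = y'·e^(y)

The pieces without y' make up ∂F/∂x and the coefficient of y' is ∂F/∂y:
  ∂F/∂x = -32x^3,
  ∂F/∂y = e^(y).

Since d/dx[F] = ∂F/∂x + (∂F/∂y)·y' = 0, solve for y':
  (∂F/∂y)·y' = -∂F/∂x
  dy/dx = -(∂F/∂x)/(∂F/∂y) = -(-32x^3)/(e^(y)) = 32x^3e^(-y)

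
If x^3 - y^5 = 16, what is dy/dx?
Apply d/dx to both sides, remembering that y depends on x. Each occurrence of y therefore brings in a y' = dy/dx via the chain rule.

With F(x, y) equal to the left-hand side minus the right, differentiate F term by term:
  d/dx[x^3] = 3x^2
  d/dx[-y^5] = -5y^4·y'
  d/dx[-16] = 0
Adding these up, d/dx[F] = 0 becomes
  (3x^2) + (-5y^4)·y' = 0,
so isolating y',
  dy/dx = -(3x^2)/(-5y^4) = 3x^2/(5y^4)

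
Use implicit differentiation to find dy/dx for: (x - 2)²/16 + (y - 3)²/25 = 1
Apply d/dx to both sides, remembering that y depends on x. Each occurrence of y therefore brings in a y' = dy/dx via the chain rule.

With F(x, y) equal to the left-hand side minus the right, differentiate F term by term:
  d/dx[(x - 2)^2/16] = x/8 - 1/4
  d/dx[(y - 3)^2/25] = 2·y'(y - 3)/25
  d/dx[-1] = 0
Adding these up, d/dx[F] = 0 becomes
  (x/8 - 1/4) + (2y/25 - 6/25)·y' = 0,
so isolating y',
  dy/dx = -(x/8 - 1/4)/(2y/25 - 6/25)
        = -((x - 2)/8)/(2(y - 3)/25) = 25(2 - x)/(16(y - 3))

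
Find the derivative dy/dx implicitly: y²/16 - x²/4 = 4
Differentiate the relation implicitly: treat y = y(x) and apply the chain rule, so every y-derivative picks up a y' = dy/dx factor.

With everything moved to the left-hand side, differentiate term by term:
  d/dx[-x^2/4] = -x/2
  d/dx[y^2/16] = y·y'/8
  d/dx[-4] = 0

Separating the contributions that come from x directly and those that come through y:
  without y':      -x/2
  multiplying y':  y/8

so (-x/2) + (y/8)·y' = 0, and therefore
  dy/dx = -(-x/2)/(y/8) = 4x/y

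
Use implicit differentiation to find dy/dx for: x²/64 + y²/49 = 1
Differentiate both sides with respect to x, treating y as y(x). By the chain rule, any term containing y contributes a factor of y' = dy/dx when we differentiate it.

Move every term to one side and write the relation as F(x, y) = 0. Term by term,
  d/dx[x^2/64] = x/32
  d/dx[y^2/49] = 2y·y'/49
  d/dx[-1] = 0

The pieces without y' make up ∂F/∂x and the coefficient of y' is ∂F/∂y:
  ∂F/∂x = x/32,
  ∂F/∂y = 2y/49.

Since d/dx[F] = ∂F/∂x + (∂F/∂y)·y' = 0, solve for y':
  (∂F/∂y)·y' = -∂F/∂x
  dy/dx = -(∂F/∂x)/(∂F/∂y) = -(x/32)/(2y/49) = -49x/(64y)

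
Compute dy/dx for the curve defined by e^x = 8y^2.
Differentiate the relation implicitly: treat y = y(x) and apply the chain rule, so every y-derivative picks up a y' = dy/dx factor.

With everything moved to the left-hand side, differentiate term by term:
  d/dx[-8y^2] = -16y·y'
  d/dx[e^(x)] = e^(x)

Separating the contributions that come from x directly and those that come through y:
  without y':      e^(x)
  multiplying y':  -16y

so (e^(x)) + (-16y)·y' = 0, and therefore
  dy/dx = -(e^(x))/(-16y) = e^(x)/(16y)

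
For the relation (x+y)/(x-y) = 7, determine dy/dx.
Differentiate both sides with respect to x, treating y as y(x). By the chain rule, any term containing y contributes a factor of y' = dy/dx when we differentiate it.

Move every term to one side and write the relation as F(x, y) = 0. Term by term,
  d/dx[(x + y)/(x - y)] = (y' + 1)/(x - y) + (x + y)(y' - 1)/(x - y)^2
  d/dx[-7] = 0

The pieces without y' make up ∂F/∂x and the coefficient of y' is ∂F/∂y:
  ∂F/∂x = 1/(x - y) - (x + y)/(x - y)^2,
  ∂F/∂y = 1/(x - y) + (x + y)/(x - y)^2.

Since d/dx[F] = ∂F/∂x + (∂F/∂y)·y' = 0, solve for y':
  (∂F/∂y)·y' = -∂F/∂x
  dy/dx = -(∂F/∂x)/(∂F/∂y) = -(1/(x - y) - (x + y)/(x - y)^2)/(1/(x - y) + (x + y)/(x - y)^2)
        = -(-2y/(x - y)^2)/(2x/(x - y)^2) = y/x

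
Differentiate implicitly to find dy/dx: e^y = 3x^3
Apply d/dx to both sides, remembering that y depends on x. Each occurrence of y therefore brings in a y' = dy/dx via the chain rule.

With F(x, y) equal to the left-hand side minus the right, differentiate F term by term:
  d/dx[-3x^3] = -9x^2
  d/dx[e^(y)] = y'·e^(y)
Adding these up, d/dx[F] = 0 becomes
  (-9x^2) + (e^(y))·y' = 0,
so isolating y',
  dy/dx = -(-9x^2)/(e^(y)) = 9x^2e^(-y)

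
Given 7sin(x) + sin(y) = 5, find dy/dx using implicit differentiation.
Apply d/dx to both sides, remembering that y depends on x. Each occurrence of y therefore brings in a y' = dy/dx via the chain rule.

With F(x, y) equal to the left-hand side minus the right, differentiate F term by term:
  d/dx[7sin(x)] = 7cos(x)
  d/dx[sin(y)] = y'·cos(y)
  d/dx[-5] = 0
Adding these up, d/dx[F] = 0 becomes
  (7cos(x)) + (cos(y))·y' = 0,
so isolating y',
  dy/dx = -(7cos(x))/(cos(y)) = -7cos(x)/cos(y)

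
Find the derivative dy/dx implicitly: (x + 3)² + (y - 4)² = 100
Differentiate both sides with respect to x, treating y as y(x). By the chain rule, any term containing y contributes a factor of y' = dy/dx when we differentiate it.

Move every term to one side and write the relation as F(x, y) = 0. Term by term,
  d/dx[(x + 3)^2] = 2x + 6
  d/dx[(y - 4)^2] = 2·y'(y - 4)
  d/dx[-100] = 0

The pieces without y' make up ∂F/∂x and the coefficient of y' is ∂F/∂y:
  ∂F/∂x = 2x + 6,
  ∂F/∂y = 2y - 8.

Since d/dx[F] = ∂F/∂x + (∂F/∂y)·y' = 0, solve for y':
  (∂F/∂y)·y' = -∂F/∂x
  dy/dx = -(∂F/∂x)/(∂F/∂y) = -(2x + 6)/(2y - 8) = (-x - 3)/(y - 4)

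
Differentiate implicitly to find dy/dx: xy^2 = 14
Differentiate the relation implicitly: treat y = y(x) and apply the chain rule, so every y-derivative picks up a y' = dy/dx factor.

With everything moved to the left-hand side, differentiate term by term:
  d/dx[xy^2] = 2xy·y' + y^2
  d/dx[-14] = 0

Separating the contributions that come from x directly and those that come through y:
  without y':      y^2
  multiplying y':  2xy

so (y^2) + (2xy)·y' = 0, and therefore
  dy/dx = -(y^2)/(2xy) = -y/(2x)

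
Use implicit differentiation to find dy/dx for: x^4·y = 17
Differentiate the relation implicitly: treat y = y(x) and apply the chain rule, so every y-derivative picks up a y' = dy/dx factor.

With everything moved to the left-hand side, differentiate term by term:
  d/dx[x^4y] = x^4·y' + 4x^3y
  d/dx[-17] = 0

Separating the contributions that come from x directly and those that come through y:
  without y':      4x^3y
  multiplying y':  x^4

so (4x^3y) + (x^4)·y' = 0, and therefore
  dy/dx = -(4x^3y)/(x^4) = -4y/x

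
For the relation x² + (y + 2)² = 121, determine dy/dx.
Apply d/dx to both sides, remembering that y depends on x. Each occurrence of y therefore brings in a y' = dy/dx via the chain rule.

With F(x, y) equal to the left-hand side minus the right, differentiate F term by term:
  d/dx[x^2] = 2x
  d/dx[(y + 2)^2] = 2·y'(y + 2)
  d/dx[-121] = 0
Adding these up, d/dx[F] = 0 becomes
  (2x) + (2y + 4)·y' = 0,
so isolating y',
  dy/dx = -(2x)/(2y + 4) = -x/(y + 2)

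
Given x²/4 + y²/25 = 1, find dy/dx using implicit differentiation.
Take d/dx of both sides. Since y is implicitly a function of x, the chain rule attaches a y' = dy/dx factor whenever we differentiate through y.

Set F(x, y) = (left side) − (right side), so the curve is F = 0. Differentiating each term of F:
  d/dx[x^2/4] = x/2
  d/dx[y^2/25] = 2y·y'/25
  d/dx[-1] = 0

Collecting, the y'-free part is the partial derivative in x and the y' coefficient is the partial derivative in y:
  ∂F/∂x = x/2
  ∂F/∂y = 2y/25

so d/dx[F(x, y(x))] = ∂F/∂x + (∂F/∂y)·y' = 0. Rearranging,
  dy/dx = -(∂F/∂x)/(∂F/∂y) = -(x/2)/(2y/25) = -25x/(4y)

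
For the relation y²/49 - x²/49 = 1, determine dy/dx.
Apply d/dx to both sides, remembering that y depends on x. Each occurrence of y therefore brings in a y' = dy/dx via the chain rule.

With F(x, y) equal to the left-hand side minus the right, differentiate F term by term:
  d/dx[-x^2/49] = -2x/49
  d/dx[y^2/49] = 2y·y'/49
  d/dx[-1] = 0
Adding these up, d/dx[F] = 0 becomes
  (-2x/49) + (2y/49)·y' = 0,
so isolating y',
  dy/dx = -(-2x/49)/(2y/49) = x/y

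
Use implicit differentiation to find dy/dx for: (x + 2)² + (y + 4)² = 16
Take d/dx of both sides. Since y is implicitly a function of x, the chain rule attaches a y' = dy/dx factor whenever we differentiate through y.

Set F(x, y) = (left side) − (right side), so the curve is F = 0. Differentiating each term of F:
  d/dx[(x + 2)^2] = 2x + 4
  d/dx[(y + 4)^2] = 2·y'(y + 4)
  d/dx[-16] = 0

Collecting, the y'-free part is the partial derivative in x and the y' coefficient is the partial derivative in y:
  ∂F/∂x = 2x + 4
  ∂F/∂y = 2y + 8

so d/dx[F(x, y(x))] = ∂F/∂x + (∂F/∂y)·y' = 0. Rearranging,
  dy/dx = -(∂F/∂x)/(∂F/∂y) = -(2x + 4)/(2y + 8) = (-x - 2)/(y + 4)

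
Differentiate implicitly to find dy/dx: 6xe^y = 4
Apply d/dx to both sides, remembering that y depends on x. Each occurrence of y therefore brings in a y' = dy/dx via the chain rule.

With F(x, y) equal to the left-hand side minus the right, differentiate F term by term:
  d/dx[6x·e^(y)] = 6x·y'·e^(y) + 6e^(y)
  d/dx[-4] = 0
Adding these up, d/dx[F] = 0 becomes
  (6e^(y)) + (6x·e^(y))·y' = 0,
so isolating y',
  dy/dx = -(6e^(y))/(6x·e^(y)) = -1/x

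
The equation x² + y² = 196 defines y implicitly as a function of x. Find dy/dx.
Differentiate both sides with respect to x, treating y as y(x). By the chain rule, any term containing y contributes a factor of y' = dy/dx when we differentiate it.

Move every term to one side and write the relation as F(x, y) = 0. Term by term,
  d/dx[x^2] = 2x
  d/dx[y^2] = 2y·y'
  d/dx[-196] = 0

The pieces without y' make up ∂F/∂x and the coefficient of y' is ∂F/∂y:
  ∂F/∂x = 2x,
  ∂F/∂y = 2y.

Since d/dx[F] = ∂F/∂x + (∂F/∂y)·y' = 0, solve for y':
  (∂F/∂y)·y' = -∂F/∂x
  dy/dx = -(∂F/∂x)/(∂F/∂y) = -(2x)/(2y) = -x/y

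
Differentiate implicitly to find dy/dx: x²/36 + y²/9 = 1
Take d/dx of both sides. Since y is implicitly a function of x, the chain rule attaches a y' = dy/dx factor whenever we differentiate through y.

Set F(x, y) = (left side) − (right side), so the curve is F = 0. Differentiating each term of F:
  d/dx[x^2/36] = x/18
  d/dx[y^2/9] = 2y·y'/9
  d/dx[-1] = 0

Collecting, the y'-free part is the partial derivative in x and the y' coefficient is the partial derivative in y:
  ∂F/∂x = x/18
  ∂F/∂y = 2y/9

so d/dx[F(x, y(x))] = ∂F/∂x + (∂F/∂y)·y' = 0. Rearranging,
  dy/dx = -(∂F/∂x)/(∂F/∂y) = -(x/18)/(2y/9) = -x/(4y)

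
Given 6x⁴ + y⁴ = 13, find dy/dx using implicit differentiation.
Differentiate both sides with respect to x, treating y as y(x). By the chain rule, any term containing y contributes a factor of y' = dy/dx when we differentiate it.

Move every term to one side and write the relation as F(x, y) = 0. Term by term,
  d/dx[6x^4] = 24x^3
  d/dx[y^4] = 4y^3·y'
  d/dx[-13] = 0

The pieces without y' make up ∂F/∂x and the coefficient of y' is ∂F/∂y:
  ∂F/∂x = 24x^3,
  ∂F/∂y = 4y^3.

Since d/dx[F] = ∂F/∂x + (∂F/∂y)·y' = 0, solve for y':
  (∂F/∂y)·y' = -∂F/∂x
  dy/dx = -(∂F/∂x)/(∂F/∂y) = -(24x^3)/(4y^3) = -6x^3/y^3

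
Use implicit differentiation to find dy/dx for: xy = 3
Differentiate both sides with respect to x, treating y as y(x). By the chain rule, any term containing y contributes a factor of y' = dy/dx when we differentiate it.

Move every term to one side and write the relation as F(x, y) = 0. Term by term,
  d/dx[xy] = x·y' + y
  d/dx[-3] = 0

The pieces without y' make up ∂F/∂x and the coefficient of y' is ∂F/∂y:
  ∂F/∂x = y,
  ∂F/∂y = x.

Since d/dx[F] = ∂F/∂x + (∂F/∂y)·y' = 0, solve for y':
  (∂F/∂y)·y' = -∂F/∂x
  dy/dx = -(∂F/∂x)/(∂F/∂y) = -(y)/(x) = -y/x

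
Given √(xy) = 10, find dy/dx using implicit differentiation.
Apply d/dx to both sides, remembering that y depends on x. Each occurrence of y therefore brings in a y' = dy/dx via the chain rule.

With F(x, y) equal to the left-hand side minus the right, differentiate F term by term:
  d/dx[√(xy)] = √(xy)(x·y'/2 + y/2)/(xy)
  d/dx[-10] = 0
Adding these up, d/dx[F] = 0 becomes
  (√(xy)/(2x)) + (√(xy)/(2y))·y' = 0,
so isolating y',
  dy/dx = -(√(xy)/(2x))/(√(xy)/(2y)) = -y/x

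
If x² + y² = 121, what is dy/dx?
Apply d/dx to both sides, remembering that y depends on x. Each occurrence of y therefore brings in a y' = dy/dx via the chain rule.

With F(x, y) equal to the left-hand side minus the right, differentiate F term by term:
  d/dx[x^2] = 2x
  d/dx[y^2] = 2y·y'
  d/dx[-121] = 0
Adding these up, d/dx[F] = 0 becomes
  (2x) + (2y)·y' = 0,
so isolating y',
  dy/dx = -(2x)/(2y) = -x/y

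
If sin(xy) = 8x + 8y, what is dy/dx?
Take d/dx of both sides. Since y is implicitly a function of x, the chain rule attaches a y' = dy/dx factor whenever we differentiate through y.

Set F(x, y) = (left side) − (right side), so the curve is F = 0. Differentiating each term of F:
  d/dx[-8x] = -8
  d/dx[-8y] = -8·y'
  d/dx[sin(xy)] = (x·y' + y)·cos(xy)

Collecting, the y'-free part is the partial derivative in x and the y' coefficient is the partial derivative in y:
  ∂F/∂x = y·cos(xy) - 8
  ∂F/∂y = x·cos(xy) - 8

so d/dx[F(x, y(x))] = ∂F/∂x + (∂F/∂y)·y' = 0. Rearranging,
  dy/dx = -(∂F/∂x)/(∂F/∂y) = -(y·cos(xy) - 8)/(x·cos(xy) - 8) = (-y·cos(xy) + 8)/(x·cos(xy) - 8)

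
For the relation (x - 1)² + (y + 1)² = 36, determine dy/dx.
Take d/dx of both sides. Since y is implicitly a function of x, the chain rule attaches a y' = dy/dx factor whenever we differentiate through y.

Set F(x, y) = (left side) − (right side), so the curve is F = 0. Differentiating each term of F:
  d/dx[(x - 1)^2] = 2x - 2
  d/dx[(y + 1)^2] = 2·y'(y + 1)
  d/dx[-36] = 0

Collecting, the y'-free part is the partial derivative in x and the y' coefficient is the partial derivative in y:
  ∂F/∂x = 2x - 2
  ∂F/∂y = 2y + 2

so d/dx[F(x, y(x))] = ∂F/∂x + (∂F/∂y)·y' = 0. Rearranging,
  dy/dx = -(∂F/∂x)/(∂F/∂y) = -(2x - 2)/(2y + 2) = (1 - x)/(y + 1)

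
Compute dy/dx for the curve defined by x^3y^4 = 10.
Apply d/dx to both sides, remembering that y depends on x. Each occurrence of y therefore brings in a y' = dy/dx via the chain rule.

With F(x, y) equal to the left-hand side minus the right, differentiate F term by term:
  d/dx[x^3y^4] = 4x^3y^3·y' + 3x^2y^4
  d/dx[-10] = 0
Adding these up, d/dx[F] = 0 becomes
  (3x^2y^4) + (4x^3y^3)·y' = 0,
so isolating y',
  dy/dx = -(3x^2y^4)/(4x^3y^3) = -3y/(4x)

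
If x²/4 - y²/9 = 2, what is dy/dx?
Take d/dx of both sides. Since y is implicitly a function of x, the chain rule attaches a y' = dy/dx factor whenever we differentiate through y.

Set F(x, y) = (left side) − (right side), so the curve is F = 0. Differentiating each term of F:
  d/dx[x^2/4] = x/2
  d/dx[-y^2/9] = -2y·y'/9
  d/dx[-2] = 0

Collecting, the y'-free part is the partial derivative in x and the y' coefficient is the partial derivative in y:
  ∂F/∂x = x/2
  ∂F/∂y = -2y/9

so d/dx[F(x, y(x))] = ∂F/∂x + (∂F/∂y)·y' = 0. Rearranging,
  dy/dx = -(∂F/∂x)/(∂F/∂y) = -(x/2)/(-2y/9) = 9x/(4y)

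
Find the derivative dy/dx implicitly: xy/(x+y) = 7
Take d/dx of both sides. Since y is implicitly a function of x, the chain rule attaches a y' = dy/dx factor whenever we differentiate through y.

Set F(x, y) = (left side) − (right side), so the curve is F = 0. Differentiating each term of F:
  d/dx[xy/(x + y)] = xy(-y' - 1)/(x + y)^2 + x·y'/(x + y) + y/(x + y)
  d/dx[-7] = 0

Collecting, the y'-free part is the partial derivative in x and the y' coefficient is the partial derivative in y:
  ∂F/∂x = -xy/(x + y)^2 + y/(x + y)
  ∂F/∂y = -xy/(x + y)^2 + x/(x + y)

so d/dx[F(x, y(x))] = ∂F/∂x + (∂F/∂y)·y' = 0. Rearranging,
  dy/dx = -(∂F/∂x)/(∂F/∂y) = -(-xy/(x + y)^2 + y/(x + y))/(-xy/(x + y)^2 + x/(x + y))
        = -(y^2/(x + y)^2)/(x^2/(x + y)^2) = -y^2/x^2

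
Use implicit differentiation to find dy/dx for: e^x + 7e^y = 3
Take d/dx of both sides. Since y is implicitly a function of x, the chain rule attaches a y' = dy/dx factor whenever we differentiate through y.

Set F(x, y) = (left side) − (right side), so the curve is F = 0. Differentiating each term of F:
  d/dx[e^(x)] = e^(x)
  d/dx[7e^(y)] = 7·y'·e^(y)
  d/dx[-3] = 0

Collecting, the y'-free part is the partial derivative in x and the y' coefficient is the partial derivative in y:
  ∂F/∂x = e^(x)
  ∂F/∂y = 7e^(y)

so d/dx[F(x, y(x))] = ∂F/∂x + (∂F/∂y)·y' = 0. Rearranging,
  dy/dx = -(∂F/∂x)/(∂F/∂y) = -(e^(x))/(7e^(y)) = -e^(x - y)/7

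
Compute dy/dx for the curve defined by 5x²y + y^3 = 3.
Apply d/dx to both sides, remembering that y depends on x. Each occurrence of y therefore brings in a y' = dy/dx via the chain rule.

With F(x, y) equal to the left-hand side minus the right, differentiate F term by term:
  d/dx[5x^2y] = 5x^2·y' + 10xy
  d/dx[y^3] = 3y^2·y'
  d/dx[-3] = 0
Adding these up, d/dx[F] = 0 becomes
  (10xy) + (5x^2 + 3y^2)·y' = 0,
so isolating y',
  dy/dx = -(10xy)/(5x^2 + 3y^2) = -10xy/(5x^2 + 3y^2)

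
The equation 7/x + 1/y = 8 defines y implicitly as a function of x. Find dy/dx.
Apply d/dx to both sides, remembering that y depends on x. Each occurrence of y therefore brings in a y' = dy/dx via the chain rule.

With F(x, y) equal to the left-hand side minus the right, differentiate F term by term:
  d/dx[1/y] = -y'/y^2
  d/dx[7/x] = -7/x^2
  d/dx[-8] = 0
Adding these up, d/dx[F] = 0 becomes
  (-7/x^2) + (-1/y^2)·y' = 0,
so isolating y',
  dy/dx = -(-7/x^2)/(-1/y^2) = -7y^2/x^2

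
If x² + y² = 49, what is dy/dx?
Apply d/dx to both sides, remembering that y depends on x. Each occurrence of y therefore brings in a y' = dy/dx via the chain rule.

With F(x, y) equal to the left-hand side minus the right, differentiate F term by term:
  d/dx[x^2] = 2x
  d/dx[y^2] = 2y·y'
  d/dx[-49] = 0
Adding these up, d/dx[F] = 0 becomes
  (2x) + (2y)·y' = 0,
so isolating y',
  dy/dx = -(2x)/(2y) = -x/y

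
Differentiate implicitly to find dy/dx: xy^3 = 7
Differentiate the relation implicitly: treat y = y(x) and apply the chain rule, so every y-derivative picks up a y' = dy/dx factor.

With everything moved to the left-hand side, differentiate term by term:
  d/dx[xy^3] = 3xy^2·y' + y^3
  d/dx[-7] = 0

Separating the contributions that come from x directly and those that come through y:
  without y':      y^3
  multiplying y':  3xy^2

so (y^3) + (3xy^2)·y' = 0, and therefore
  dy/dx = -(y^3)/(3xy^2) = -y/(3x)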